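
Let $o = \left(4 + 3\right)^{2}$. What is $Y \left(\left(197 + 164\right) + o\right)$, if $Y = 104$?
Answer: $42640$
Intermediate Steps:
$o = 49$ ($o = 7^{2} = 49$)
$Y \left(\left(197 + 164\right) + o\right) = 104 \left(\left(197 + 164\right) + 49\right) = 104 \left(361 + 49\right) = 104 \cdot 410 = 42640$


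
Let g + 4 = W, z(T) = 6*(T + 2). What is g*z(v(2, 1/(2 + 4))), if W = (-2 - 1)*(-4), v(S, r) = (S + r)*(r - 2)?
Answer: -284/3 ≈ -94.667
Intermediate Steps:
v(S, r) = (-2 + r)*(S + r) (v(S, r) = (S + r)*(-2 + r) = (-2 + r)*(S + r))
z(T) = 12 + 6*T (z(T) = 6*(2 + T) = 12 + 6*T)
W = 12 (W = -3*(-4) = 12)
g = 8 (g = -4 + 12 = 8)
g*z(v(2, 1/(2 + 4))) = 8*(12 + 6*((1/(2 + 4))² - 2*2 - 2/(2 + 4) + 2/(2 + 4))) = 8*(12 + 6*((1/6)² - 4 - 2/6 + 2/6)) = 8*(12 + 6*((⅙)² - 4 - 2*⅙ + 2*(⅙))) = 8*(12 + 6*(1/36 - 4 - ⅓ + ⅓)) = 8*(12 + 6*(-143/36)) = 8*(12 - 143/6) = 8*(-71/6) = -284/3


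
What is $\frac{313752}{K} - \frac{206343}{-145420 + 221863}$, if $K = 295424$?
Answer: $- \frac{1540605429}{940962368} \approx -1.6373$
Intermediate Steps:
$\frac{313752}{K} - \frac{206343}{-145420 + 221863} = \frac{313752}{295424} - \frac{206343}{-145420 + 221863} = 313752 \cdot \frac{1}{295424} - \frac{206343}{76443} = \frac{39219}{36928} - \frac{68781}{25481} = - \frac{1540605429}{940962368}$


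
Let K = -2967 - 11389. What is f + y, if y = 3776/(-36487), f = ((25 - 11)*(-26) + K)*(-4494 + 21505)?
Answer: -9136414858816/36487 ≈ -2.5040e+8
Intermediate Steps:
K = -14356
f = -250401920 (f = ((25 - 11)*(-26) - 14356)*(-4494 + 21505) = (14*(-26) - 14356)*17011 = (-364 - 14356)*17011 = -14720*17011 = -250401920)
y = -3776/36487 (y = 3776*(-1/36487) = -3776/36487 ≈ -0.10349)
f + y = -250401920 - 3776/36487 = -9136414858816/36487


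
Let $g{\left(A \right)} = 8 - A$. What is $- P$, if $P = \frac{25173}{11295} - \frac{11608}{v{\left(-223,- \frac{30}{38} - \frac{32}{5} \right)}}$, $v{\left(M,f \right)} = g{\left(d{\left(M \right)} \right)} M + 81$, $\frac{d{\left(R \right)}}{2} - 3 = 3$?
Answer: $\frac{11846559}{1221115} \approx 9.7014$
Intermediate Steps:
$d{\left(R \right)} = 12$ ($d{\left(R \right)} = 6 + 2 \cdot 3 = 6 + 6 = 12$)
$v{\left(M,f \right)} = 81 - 4 M$ ($v{\left(M,f \right)} = \left(8 - 12\right) M + 81 = - 4 M + 81 = 81 - 4 M$)
$P = - \frac{11846559}{1221115}$ ($P = \frac{25173}{11295} - \frac{11608}{81 - -892} = 25173 \cdot \frac{1}{11295} - \frac{11608}{81 + 892} = \frac{2797}{1255} - \frac{11608}{973} = - \frac{11846559}{1221115} \approx -9.7014$)
$- P = \left(-1\right) \left(- \frac{11846559}{1221115}\right) = \frac{11846559}{1221115}$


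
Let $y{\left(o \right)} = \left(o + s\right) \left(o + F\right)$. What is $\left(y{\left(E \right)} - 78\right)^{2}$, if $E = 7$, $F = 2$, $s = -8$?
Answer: $7569$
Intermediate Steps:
$y{\left(o \right)} = \left(-8 + o\right) \left(2 + o\right)$ ($y{\left(o \right)} = \left(o - 8\right) \left(o + 2\right) = \left(-8 + o\right) \left(2 + o\right)$)
$\left(y{\left(E \right)} - 78\right)^{2} = \left(\left(-16 + 7^{2} - 42\right) - 78\right)^{2} = \left(\left(-16 + 49 - 42\right) - 78\right)^{2} = \left(-9 - 78\right)^{2} = \left(-87\right)^{2} = 7569$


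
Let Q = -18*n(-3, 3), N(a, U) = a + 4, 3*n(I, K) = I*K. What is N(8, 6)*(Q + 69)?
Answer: 1476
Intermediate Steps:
n(I, K) = I*K/3 (n(I, K) = (I*K)/3 = I*K/3)
N(a, U) = 4 + a
Q = 54 (Q = -6*(-3)*3 = -18*(-3) = 54)
N(8, 6)*(Q + 69) = (4 + 8)*(54 + 69) = 12*123 = 1476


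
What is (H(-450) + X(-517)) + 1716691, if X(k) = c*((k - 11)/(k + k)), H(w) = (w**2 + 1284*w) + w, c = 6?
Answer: 63024371/47 ≈ 1.3409e+6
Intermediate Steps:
H(w) = w**2 + 1285*w
X(k) = 3*(-11 + k)/k (X(k) = 6*((k - 11)/(k + k)) = 6*((-11 + k)/((2*k))) = 6*((-11 + k)*(1/(2*k))) = 6*((-11 + k)/(2*k)) = 3*(-11 + k)/k)
(H(-450) + X(-517)) + 1716691 = (-450*(1285 - 450) + (3 - 33/(-517))) + 1716691 = (-450*835 + (3 - 33*(-1/517))) + 1716691 = (-375750 + (3 + 3/47)) + 1716691 = (-375750 + 144/47) + 1716691 = -17660106/47 + 1716691 = 63024371/47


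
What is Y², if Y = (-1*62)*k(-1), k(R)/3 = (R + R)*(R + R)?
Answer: 553536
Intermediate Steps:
k(R) = 12*R² (k(R) = 3*((R + R)*(R + R)) = 3*((2*R)*(2*R)) = 3*(4*R²) = 12*R²)
Y = -744 (Y = (-1*62)*(12*(-1)²) = -744 ≈ -744.00)
Y² = (-744)² = 553536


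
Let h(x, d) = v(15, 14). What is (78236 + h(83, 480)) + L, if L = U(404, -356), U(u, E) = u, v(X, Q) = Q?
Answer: 78654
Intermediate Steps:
h(x, d) = 14
L = 404
(78236 + h(83, 480)) + L = (78236 + 14) + 404 = 78250 + 404 = 78654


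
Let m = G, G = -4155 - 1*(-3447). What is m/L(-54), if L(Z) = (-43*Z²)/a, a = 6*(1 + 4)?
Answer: 590/3483 ≈ 0.16939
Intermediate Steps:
a = 30 (a = 6*5 = 30)
G = -708 (G = -4155 + 3447 = -708)
m = -708
L(Z) = -43*Z²/30
m/L(-54) = -708/((-43/30*(-54)²)) = -708/((-43/30*2916)) = -708/(-20898/5) = -708*(-5/20898) = 590/3483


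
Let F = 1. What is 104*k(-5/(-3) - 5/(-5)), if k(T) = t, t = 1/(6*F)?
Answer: 52/3 ≈ 17.333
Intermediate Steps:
t = ⅙ (t = 1/(6*1) = 1/6 = ⅙ ≈ 0.16667)
k(T) = ⅙
104*k(-5/(-3) - 5/(-5)) = 104*(⅙) = 52/3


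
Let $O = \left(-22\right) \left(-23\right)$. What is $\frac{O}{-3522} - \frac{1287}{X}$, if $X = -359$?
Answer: $\frac{2175580}{632199} \approx 3.4413$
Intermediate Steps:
$O = 506$
$\frac{O}{-3522} - \frac{1287}{X} = \frac{506}{-3522} - \frac{1287}{-359} = 506 \left(- \frac{1}{3522}\right) - - \frac{1287}{359} = - \frac{253}{1761} + \frac{1287}{359} = \frac{2175580}{632199}$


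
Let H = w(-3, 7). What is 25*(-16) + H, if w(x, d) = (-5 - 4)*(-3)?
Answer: -373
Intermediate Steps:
w(x, d) = 27 (w(x, d) = -9*(-3) = 27)
H = 27
25*(-16) + H = 25*(-16) + 27 = -400 + 27 = -373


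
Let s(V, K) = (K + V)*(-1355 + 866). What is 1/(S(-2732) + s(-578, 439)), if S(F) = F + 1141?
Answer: 1/66380 ≈ 1.5065e-5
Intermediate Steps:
s(V, K) = -489*K - 489*V (s(V, K) = (K + V)*(-489) = -489*K - 489*V)
S(F) = 1141 + F
1/(S(-2732) + s(-578, 439)) = 1/((1141 - 2732) + (-489*439 - 489*(-578))) = 1/(-1591 + (-214671 + 282642)) = 1/(-1591 + 67971) = 1/66380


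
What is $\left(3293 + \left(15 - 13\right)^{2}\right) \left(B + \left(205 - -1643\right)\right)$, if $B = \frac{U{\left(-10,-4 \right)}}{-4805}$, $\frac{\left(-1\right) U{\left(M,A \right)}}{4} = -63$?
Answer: $\frac{29275342236}{4805} \approx 6.0927 \cdot 10^{6}$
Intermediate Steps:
$U{\left(M,A \right)} = 252$ ($U{\left(M,A \right)} = \left(-4\right) \left(-63\right) = 252$)
$B = - \frac{252}{4805}$ ($B = \frac{252}{-4805} = 252 \left(- \frac{1}{4805}\right) = - \frac{252}{4805} \approx -0.052445$)
$\left(3293 + \left(15 - 13\right)^{2}\right) \left(B + \left(205 - -1643\right)\right) = \left(3293 + \left(15 - 13\right)^{2}\right) \left(- \frac{252}{4805} + \left(205 - -1643\right)\right) = \left(3293 + 2^{2}\right) \left(- \frac{252}{4805} + \left(205 + 1643\right)\right) = \left(3293 + 4\right) \left(- \frac{252}{4805} + 1848\right) = 3297 \cdot \frac{8879388}{4805} = \frac{29275342236}{4805}$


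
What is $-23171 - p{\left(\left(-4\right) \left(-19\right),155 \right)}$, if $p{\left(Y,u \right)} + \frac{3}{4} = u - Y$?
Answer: $- \frac{92997}{4} \approx -23249.0$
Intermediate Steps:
$p{\left(Y,u \right)} = - \frac{3}{4} + u - Y$ ($p{\left(Y,u \right)} = - \frac{3}{4} - \left(Y - u\right) = - \frac{3}{4} + u - Y$)
$-23171 - p{\left(\left(-4\right) \left(-19\right),155 \right)} = -23171 - \left(- \frac{3}{4} + 155 - \left(-4\right) \left(-19\right)\right) = -23171 - \left(- \frac{3}{4} + 155 - 76\right) = -23171 - \frac{313}{4} = - \frac{92997}{4}$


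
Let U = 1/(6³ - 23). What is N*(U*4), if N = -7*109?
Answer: -3052/193 ≈ -15.813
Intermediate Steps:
U = 1/193 (U = 1/(216 - 23) = 1/193 ≈ 0.0051813)
N = -763
N*(U*4) = -763*4/193 = -3052/193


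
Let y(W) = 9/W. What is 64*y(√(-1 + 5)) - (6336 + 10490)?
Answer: -16538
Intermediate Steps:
64*y(√(-1 + 5)) - (6336 + 10490) = 64*(9/(√(-1 + 5))) - (6336 + 10490) = 64*(9/(√4)) - 1*16826 = 64*(9/2) - 16826 = 288 - 16826 = -16538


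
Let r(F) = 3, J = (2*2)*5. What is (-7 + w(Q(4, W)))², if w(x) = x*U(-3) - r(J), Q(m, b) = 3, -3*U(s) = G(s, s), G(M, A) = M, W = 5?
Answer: 49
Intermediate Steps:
U(s) = -s/3
J = 20 (J = 4*5 = 20)
w(x) = -3 + x (w(x) = x*(-⅓*(-3)) - 1*3 = x*1 - 3 = x - 3 = -3 + x)
(-7 + w(Q(4, W)))² = (-7 + (-3 + 3))² = (-7 + 0)² = (-7)² = 49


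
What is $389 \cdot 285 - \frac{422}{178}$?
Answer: $\frac{9866774}{89} \approx 1.1086 \cdot 10^{5}$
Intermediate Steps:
$389 \cdot 285 - \frac{422}{178} = 110865 - \frac{211}{89} = \frac{9866774}{89}$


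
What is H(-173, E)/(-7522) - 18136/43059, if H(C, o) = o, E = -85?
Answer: -132758977/323889798 ≈ -0.40989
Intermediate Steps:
H(-173, E)/(-7522) - 18136/43059 = -85/(-7522) - 18136/43059 = -85*(-1/7522) - 18136*1/43059 = 85/7522 - 18136/43059 = -132758977/323889798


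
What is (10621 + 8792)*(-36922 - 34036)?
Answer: -1377507654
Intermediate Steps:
(10621 + 8792)*(-36922 - 34036) = 19413*(-70958) = -1377507654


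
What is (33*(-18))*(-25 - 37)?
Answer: 36828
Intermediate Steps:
(33*(-18))*(-25 - 37) = -594*(-62) = 36828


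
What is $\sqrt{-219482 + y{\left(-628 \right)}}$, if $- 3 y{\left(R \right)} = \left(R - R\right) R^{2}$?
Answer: $i \sqrt{219482} \approx 468.49 i$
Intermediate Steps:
$y{\left(R \right)} = 0$ ($y{\left(R \right)} = - \frac{\left(R - R\right) R^{2}}{3} = - \frac{0 R^{2}}{3} = \left(- \frac{1}{3}\right) 0 = 0$)
$\sqrt{-219482 + y{\left(-628 \right)}} = \sqrt{-219482 + 0} = \sqrt{-219482} = i \sqrt{219482}$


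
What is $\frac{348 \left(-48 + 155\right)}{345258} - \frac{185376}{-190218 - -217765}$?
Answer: $- \frac{10496134486}{1585137021} \approx -6.6216$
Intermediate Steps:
$\frac{348 \left(-48 + 155\right)}{345258} - \frac{185376}{-190218 - -217765} = 348 \cdot 107 \cdot \frac{1}{345258} - \frac{185376}{-190218 + 217765} = 37236 \cdot \frac{1}{345258} - \frac{185376}{27547} = \frac{6206}{57543} - \frac{185376}{27547} = - \frac{10496134486}{1585137021}$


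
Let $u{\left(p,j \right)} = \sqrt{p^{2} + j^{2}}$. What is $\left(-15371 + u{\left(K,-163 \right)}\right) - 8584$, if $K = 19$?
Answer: $-23955 + \sqrt{26930} \approx -23791.0$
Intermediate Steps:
$u{\left(p,j \right)} = \sqrt{j^{2} + p^{2}}$
$\left(-15371 + u{\left(K,-163 \right)}\right) - 8584 = \left(-15371 + \sqrt{\left(-163\right)^{2} + 19^{2}}\right) - 8584 = \left(-15371 + \sqrt{26569 + 361}\right) - 8584 = \left(-15371 + \sqrt{26930}\right) - 8584 = -23955 + \sqrt{26930}$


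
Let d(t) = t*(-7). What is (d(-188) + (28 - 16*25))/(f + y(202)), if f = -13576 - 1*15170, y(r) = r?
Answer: -59/1784 ≈ -0.033072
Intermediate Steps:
d(t) = -7*t
f = -28746 (f = -13576 - 15170 = -28746)
(d(-188) + (28 - 16*25))/(f + y(202)) = (-7*(-188) + (28 - 16*25))/(-28746 + 202) = (1316 + (28 - 400))/(-28544) = (1316 - 372)*(-1/28544) = 944*(-1/28544) = -59/1784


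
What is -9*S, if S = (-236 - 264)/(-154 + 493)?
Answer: 1500/113 ≈ 13.274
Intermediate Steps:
S = -500/339 ≈ -1.4749
-9*S = -9*(-500/339) = 1500/113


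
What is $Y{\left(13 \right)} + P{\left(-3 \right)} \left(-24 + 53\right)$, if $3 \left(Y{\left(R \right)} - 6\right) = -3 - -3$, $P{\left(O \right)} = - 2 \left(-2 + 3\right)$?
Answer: $-52$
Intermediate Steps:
$P{\left(O \right)} = -2$ ($P{\left(O \right)} = \left(-2\right) 1 = -2$)
$Y{\left(R \right)} = 6$ ($Y{\left(R \right)} = 6 + \frac{-3 - -3}{3} = 6 + \frac{-3 + 3}{3} = 6 + \frac{1}{3} \cdot 0 = 6 + 0 = 6$)
$Y{\left(13 \right)} + P{\left(-3 \right)} \left(-24 + 53\right) = 6 - 2 \left(-24 + 53\right) = 6 - 58 = -52$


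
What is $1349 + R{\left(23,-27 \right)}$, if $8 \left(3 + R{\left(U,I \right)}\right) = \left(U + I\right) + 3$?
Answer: $\frac{10767}{8} \approx 1345.9$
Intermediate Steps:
$R{\left(U,I \right)} = - \frac{21}{8} + \frac{I}{8} + \frac{U}{8}$ ($R{\left(U,I \right)} = -3 + \frac{\left(U + I\right) + 3}{8} = -3 + \frac{\left(I + U\right) + 3}{8} = -3 + \frac{3 + I + U}{8} = -3 + \left(\frac{3}{8} + \frac{I}{8} + \frac{U}{8}\right) = - \frac{21}{8} + \frac{I}{8} + \frac{U}{8}$)
$1349 + R{\left(23,-27 \right)} = 1349 + \left(- \frac{21}{8} + \frac{1}{8} \left(-27\right) + \frac{1}{8} \cdot 23\right) = 1349 - \frac{25}{8} = \frac{10767}{8}$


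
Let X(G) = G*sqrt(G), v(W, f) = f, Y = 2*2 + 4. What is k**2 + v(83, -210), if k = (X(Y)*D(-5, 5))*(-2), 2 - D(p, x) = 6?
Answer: 32558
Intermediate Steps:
D(p, x) = -4 (D(p, x) = 2 - 1*6 = 2 - 6 = -4)
Y = 8 (Y = 4 + 4 = 8)
X(G) = G**(3/2)
k = 128*sqrt(2) (k = (8**(3/2)*(-4))*(-2) = ((16*sqrt(2))*(-4))*(-2) = -64*sqrt(2)*(-2) = 128*sqrt(2) ≈ 181.02)
k**2 + v(83, -210) = (128*sqrt(2))**2 - 210 = 32768 - 210 = 32558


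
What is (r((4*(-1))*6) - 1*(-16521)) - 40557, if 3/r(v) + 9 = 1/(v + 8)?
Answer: -3485268/145 ≈ -24036.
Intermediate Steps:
r(v) = 3/(-9 + 1/(8 + v)) (r(v) = 3/(-9 + 1/(v + 8)) = 3/(-9 + 1/(8 + v)))
(r((4*(-1))*6) - 1*(-16521)) - 40557 = (3*(-8 - 4*(-1)*6)/(71 + 9*((4*(-1))*6)) - 1*(-16521)) - 40557 = (3*(-8 - (-4)*6)/(71 + 9*(-4*6)) + 16521) - 40557 = (3*(-8 - 1*(-24))/(71 + 9*(-24)) + 16521) - 40557 = (3*(-8 + 24)/(71 - 216) + 16521) - 40557 = (3*16/(-145) + 16521) - 40557 = (3*(-1/145)*16 + 16521) - 40557 = (-48/145 + 16521) - 40557 = 2395497/145 - 40557 = -3485268/145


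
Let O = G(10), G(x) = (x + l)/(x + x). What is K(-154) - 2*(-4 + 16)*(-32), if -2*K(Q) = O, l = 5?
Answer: 6141/8 ≈ 767.63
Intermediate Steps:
G(x) = (5 + x)/(2*x) (G(x) = (x + 5)/(x + x) = (5 + x)/((2*x)) = (5 + x)*(1/(2*x)) = (5 + x)/(2*x))
O = 3/4 (O = (1/2)*(5 + 10)/10 = (1/2)*(1/10)*15 = 3/4 ≈ 0.75000)
K(Q) = -3/8 (K(Q) = -1/2*3/4 = -3/8)
K(-154) - 2*(-4 + 16)*(-32) = -3/8 - 2*(-4 + 16)*(-32) = -3/8 - 2*12*(-32) = -3/8 - 24*(-32) = -3/8 + 768 = 6141/8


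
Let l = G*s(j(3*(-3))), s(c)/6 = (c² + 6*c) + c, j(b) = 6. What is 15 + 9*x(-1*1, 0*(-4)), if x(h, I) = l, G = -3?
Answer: -12621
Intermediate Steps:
s(c) = 6*c² + 42*c (s(c) = 6*((c² + 6*c) + c) = 6*(c² + 7*c) = 6*c² + 42*c)
l = -1404 (l = -18*6*(7 + 6) = -18*6*13 = -3*468 = -1404)
x(h, I) = -1404
15 + 9*x(-1*1, 0*(-4)) = 15 + 9*(-1404) = 15 - 12636 = -12621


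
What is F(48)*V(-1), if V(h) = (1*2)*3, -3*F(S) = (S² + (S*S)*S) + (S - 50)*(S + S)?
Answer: -225408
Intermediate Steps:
F(S) = -S²/3 - S³/3 - 2*S*(-50 + S)/3 (F(S) = -((S² + (S*S)*S) + (S - 50)*(S + S))/3 = -((S² + S²*S) + (-50 + S)*(2*S))/3 = -((S² + S³) + 2*S*(-50 + S))/3 = -(S² + S³ + 2*S*(-50 + S))/3 = -S²/3 - S³/3 - 2*S*(-50 + S)/3)
V(h) = 6 (V(h) = 2*3 = 6)
F(48)*V(-1) = ((⅓)*48*(100 - 1*48² - 3*48))*6 = ((⅓)*48*(100 - 1*2304 - 144))*6 = ((⅓)*48*(100 - 2304 - 144))*6 = ((⅓)*48*(-2348))*6 = -37568*6 = -225408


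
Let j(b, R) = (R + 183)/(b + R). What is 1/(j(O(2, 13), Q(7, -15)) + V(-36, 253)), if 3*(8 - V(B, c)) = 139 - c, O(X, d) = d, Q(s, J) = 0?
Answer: 13/781 ≈ 0.016645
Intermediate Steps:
j(b, R) = (183 + R)/(R + b)
V(B, c) = -115/3 + c/3 (V(B, c) = 8 - (139 - c)/3 = 8 + (-139/3 + c/3) = -115/3 + c/3)
1/(j(O(2, 13), Q(7, -15)) + V(-36, 253)) = 1/((183 + 0)/(0 + 13) + (-115/3 + (1/3)*253)) = 1/(183/13 + (-115/3 + 253/3)) = 1/((1/13)*183 + 46) = 1/(183/13 + 46) = 1/(781/13) = 13/781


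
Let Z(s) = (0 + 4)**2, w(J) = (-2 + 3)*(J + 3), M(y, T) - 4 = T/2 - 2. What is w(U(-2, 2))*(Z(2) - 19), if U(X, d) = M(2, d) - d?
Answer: -12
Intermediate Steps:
M(y, T) = 2 + T/2 (M(y, T) = 4 + (T/2 - 2) = 4 + (-2 + T/2) = 2 + T/2)
U(X, d) = 2 - d/2 (U(X, d) = (2 + d/2) - d = 2 - d/2)
w(J) = 3 + J (w(J) = 1*(3 + J) = 3 + J)
Z(s) = 16 (Z(s) = 4**2 = 16)
w(U(-2, 2))*(Z(2) - 19) = (3 + (2 - 1/2*2))*(16 - 19) = (3 + (2 - 1))*(-3) = (3 + 1)*(-3) = 4*(-3) = -12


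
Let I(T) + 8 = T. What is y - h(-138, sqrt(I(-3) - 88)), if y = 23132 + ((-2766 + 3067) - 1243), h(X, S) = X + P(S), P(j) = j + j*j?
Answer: 22427 - 3*I*sqrt(11) ≈ 22427.0 - 9.9499*I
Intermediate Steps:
I(T) = -8 + T
P(j) = j + j**2
h(X, S) = X + S*(1 + S)
y = 22190 (y = 23132 + (301 - 1243) = 23132 - 942 = 22190)
y - h(-138, sqrt(I(-3) - 88)) = 22190 - (-138 + sqrt((-8 - 3) - 88)*(1 + sqrt((-8 - 3) - 88))) = 22190 - (-138 + sqrt(-11 - 88)*(1 + sqrt(-11 - 88))) = 22190 - (-138 + sqrt(-99)*(1 + sqrt(-99))) = 22190 - (-138 + (3*I*sqrt(11))*(1 + 3*I*sqrt(11))) = 22190 - (-138 + 3*I*sqrt(11)*(1 + 3*I*sqrt(11))) = 22190 + (138 - 3*I*sqrt(11)*(1 + 3*I*sqrt(11))) = 22328 - 3*I*sqrt(11)*(1 + 3*I*sqrt(11))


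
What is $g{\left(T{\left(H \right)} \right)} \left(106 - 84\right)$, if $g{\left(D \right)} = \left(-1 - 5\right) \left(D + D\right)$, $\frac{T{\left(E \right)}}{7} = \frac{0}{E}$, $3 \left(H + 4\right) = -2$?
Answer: $0$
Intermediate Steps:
$H = - \frac{14}{3}$ ($H = -4 + \frac{1}{3} \left(-2\right) = -4 - \frac{2}{3} = - \frac{14}{3} \approx -4.6667$)
$T{\left(E \right)} = 0$ ($T{\left(E \right)} = 7 \frac{0}{E} = 7 \cdot 0 = 0$)
$g{\left(D \right)} = - 12 D$ ($g{\left(D \right)} = - 6 \cdot 2 D = - 12 D$)
$g{\left(T{\left(H \right)} \right)} \left(106 - 84\right) = \left(-12\right) 0 \left(106 - 84\right) = 0 \cdot 22 = 0$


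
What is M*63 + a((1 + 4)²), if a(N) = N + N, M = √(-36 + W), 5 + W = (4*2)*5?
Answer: 50 + 63*I ≈ 50.0 + 63.0*I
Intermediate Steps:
W = 35 (W = -5 + (4*2)*5 = -5 + 8*5 = -5 + 40 = 35)
M = I (M = √(-36 + 35) = √(-1) = I ≈ 1.0*I)
a(N) = 2*N
M*63 + a((1 + 4)²) = I*63 + 2*(1 + 4)² = 63*I + 2*5² = 63*I + 2*25 = 63*I + 50 = 50 + 63*I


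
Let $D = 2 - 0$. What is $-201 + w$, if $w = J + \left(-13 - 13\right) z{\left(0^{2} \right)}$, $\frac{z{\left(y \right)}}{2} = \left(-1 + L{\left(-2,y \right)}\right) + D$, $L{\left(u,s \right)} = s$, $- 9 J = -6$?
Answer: $- \frac{757}{3} \approx -252.33$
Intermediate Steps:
$J = \frac{2}{3}$ ($J = \left(- \frac{1}{9}\right) \left(-6\right) = \frac{2}{3} \approx 0.66667$)
$D = 2$ ($D = 2 + 0 = 2$)
$z{\left(y \right)} = 2 + 2 y$ ($z{\left(y \right)} = 2 \left(\left(-1 + y\right) + 2\right) = 2 \left(1 + y\right) = 2 + 2 y$)
$w = - \frac{154}{3}$ ($w = \frac{2}{3} + \left(-13 - 13\right) \left(2 + 2 \cdot 0^{2}\right) = \frac{2}{3} + \left(-13 - 13\right) \left(2 + 2 \cdot 0\right) = \frac{2}{3} - 26 \left(2 + 0\right) = \frac{2}{3} - 52 = - \frac{154}{3} \approx -51.333$)
$-201 + w = -201 - \frac{154}{3} = - \frac{757}{3}$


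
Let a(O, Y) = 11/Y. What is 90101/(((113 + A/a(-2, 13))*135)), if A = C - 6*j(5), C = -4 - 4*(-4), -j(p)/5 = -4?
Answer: -991111/21735 ≈ -45.600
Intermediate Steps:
j(p) = 20 (j(p) = -5*(-4) = 20)
C = 12 (C = -4 + 16 = 12)
A = -108 (A = 12 - 6*20 = 12 - 120 = -108)
90101/(((113 + A/a(-2, 13))*135)) = 90101/(((113 - 108/(11/13))*135)) = 90101/(((113 - 108/(11*(1/13)))*135)) = 90101/(((113 - 108/11/13)*135)) = 90101/(((113 - 108*13/11)*135)) = 90101/(((113 - 1404/11)*135)) = 90101/((-161/11*135)) = 90101/(-21735/11) = 90101*(-11/21735) = -991111/21735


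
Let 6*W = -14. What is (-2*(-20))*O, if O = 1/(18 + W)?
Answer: 120/47 ≈ 2.5532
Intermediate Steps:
W = -7/3 (W = (⅙)*(-14) = -7/3 ≈ -2.3333)
O = 3/47 (O = 1/(18 - 7/3) = 1/(47/3) = 3/47 ≈ 0.063830)
(-2*(-20))*O = -2*(-20)*(3/47) = 40*(3/47) = 120/47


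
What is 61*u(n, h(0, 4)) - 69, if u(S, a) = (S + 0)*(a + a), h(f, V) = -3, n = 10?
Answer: -3729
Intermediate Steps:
u(S, a) = 2*S*a (u(S, a) = S*(2*a) = 2*S*a)
61*u(n, h(0, 4)) - 69 = 61*(2*10*(-3)) - 69 = 61*(-60) - 69 = -3660 - 69 = -3729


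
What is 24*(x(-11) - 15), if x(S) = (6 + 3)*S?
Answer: -2736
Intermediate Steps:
x(S) = 9*S
24*(x(-11) - 15) = 24*(9*(-11) - 15) = 24*(-99 - 15) = 24*(-114) = -2736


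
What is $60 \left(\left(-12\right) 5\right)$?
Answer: $-3600$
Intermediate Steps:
$60 \left(\left(-12\right) 5\right) = 60 \left(-60\right) = -3600$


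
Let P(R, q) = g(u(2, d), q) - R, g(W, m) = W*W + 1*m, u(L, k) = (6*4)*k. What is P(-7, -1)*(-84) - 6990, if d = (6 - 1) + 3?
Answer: -3104070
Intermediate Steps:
d = 8 (d = 5 + 3 = 8)
u(L, k) = 24*k
g(W, m) = m + W**2 (g(W, m) = W**2 + m = m + W**2)
P(R, q) = 36864 + q - R (P(R, q) = (q + (24*8)**2) - R = (q + 192**2) - R = (q + 36864) - R = (36864 + q) - R = 36864 + q - R)
P(-7, -1)*(-84) - 6990 = (36864 - 1 - 1*(-7))*(-84) - 6990 = (36864 - 1 + 7)*(-84) - 6990 = 36870*(-84) - 6990 = -3097080 - 6990 = -3104070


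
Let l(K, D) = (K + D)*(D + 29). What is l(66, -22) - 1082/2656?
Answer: 408483/1328 ≈ 307.59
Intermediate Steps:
l(K, D) = (29 + D)*(D + K) (l(K, D) = (D + K)*(29 + D) = (29 + D)*(D + K))
l(66, -22) - 1082/2656 = ((-22)² + 29*(-22) + 29*66 - 22*66) - 1082/2656 = (484 - 638 + 1914 - 1452) - 1082*1/2656 = 308 - 541/1328 = 408483/1328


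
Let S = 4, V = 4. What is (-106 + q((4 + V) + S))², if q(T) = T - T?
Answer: 11236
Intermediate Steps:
q(T) = 0
(-106 + q((4 + V) + S))² = (-106 + 0)² = (-106)² = 11236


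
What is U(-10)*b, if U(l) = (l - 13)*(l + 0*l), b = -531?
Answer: -122130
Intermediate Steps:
U(l) = l*(-13 + l) (U(l) = (-13 + l)*(l + 0) = (-13 + l)*l = l*(-13 + l))
U(-10)*b = -10*(-13 - 10)*(-531) = -10*(-23)*(-531) = 230*(-531) = -122130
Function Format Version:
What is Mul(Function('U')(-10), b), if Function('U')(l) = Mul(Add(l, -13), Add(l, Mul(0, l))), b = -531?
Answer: -122130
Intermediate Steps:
Function('U')(l) = Mul(l, Add(-13, l)) (Function('U')(l) = Mul(Add(-13, l), Add(l, 0)) = Mul(Add(-13, l), l) = Mul(l, Add(-13, l)))
Mul(Function('U')(-10), b) = Mul(Mul(-10, Add(-13, -10)), -531) = Mul(Mul(-10, -23), -531) = Mul(230, -531) = -122130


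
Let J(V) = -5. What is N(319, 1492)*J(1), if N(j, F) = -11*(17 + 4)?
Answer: 1155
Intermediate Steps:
N(j, F) = -231 (N(j, F) = -11*21 = -231)
N(319, 1492)*J(1) = -231*(-5) = 1155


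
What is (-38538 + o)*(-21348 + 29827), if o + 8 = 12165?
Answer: -223684499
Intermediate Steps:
o = 12157 (o = -8 + 12165 = 12157)
(-38538 + o)*(-21348 + 29827) = (-38538 + 12157)*(-21348 + 29827) = -26381*8479 = -223684499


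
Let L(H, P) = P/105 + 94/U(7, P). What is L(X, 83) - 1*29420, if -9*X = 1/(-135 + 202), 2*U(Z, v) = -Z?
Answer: -441691/15 ≈ -29446.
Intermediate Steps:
U(Z, v) = -Z/2 (U(Z, v) = (-Z)/2 = -Z/2)
X = -1/603 (X = -1/(9*(-135 + 202)) = -⅑/67 = -⅑*1/67 = -1/603 ≈ -0.0016584)
L(H, P) = -188/7 + P/105 (L(H, P) = P/105 + 94/((-½*7)) = P*(1/105) + 94/(-7/2) = P/105 + 94*(-2/7) = P/105 - 188/7 = -188/7 + P/105)
L(X, 83) - 1*29420 = (-188/7 + (1/105)*83) - 1*29420 = (-188/7 + 83/105) - 29420 = -391/15 - 29420 = -441691/15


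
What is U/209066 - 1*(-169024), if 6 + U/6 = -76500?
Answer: 17668356274/104533 ≈ 1.6902e+5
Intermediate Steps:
U = -459036 (U = -36 + 6*(-76500) = -36 - 459000 = -459036)
U/209066 - 1*(-169024) = -459036/209066 - 1*(-169024) = -459036*1/209066 + 169024 = -229518/104533 + 169024 = 17668356274/104533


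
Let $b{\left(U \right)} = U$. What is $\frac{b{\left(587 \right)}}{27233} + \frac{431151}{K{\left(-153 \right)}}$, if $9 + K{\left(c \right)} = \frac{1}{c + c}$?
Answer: $- \frac{3592908148813}{75026915} \approx -47888.0$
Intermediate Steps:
$K{\left(c \right)} = -9 + \frac{1}{2 c}$ ($K{\left(c \right)} = -9 + \frac{1}{c + c} = -9 + \frac{1}{2 c}$)
$\frac{b{\left(587 \right)}}{27233} + \frac{431151}{K{\left(-153 \right)}} = \frac{587}{27233} + \frac{431151}{-9 + \frac{1}{2 \left(-153\right)}} = 587 \cdot \frac{1}{27233} + \frac{431151}{-9 + \frac{1}{2} \left(- \frac{1}{153}\right)} = \frac{587}{27233} + \frac{431151}{-9 - \frac{1}{306}} = \frac{587}{27233} + \frac{431151}{- \frac{2755}{306}} = \frac{587}{27233} + 431151 \left(- \frac{306}{2755}\right) = \frac{587}{27233} - \frac{131932206}{2755} = - \frac{3592908148813}{75026915}$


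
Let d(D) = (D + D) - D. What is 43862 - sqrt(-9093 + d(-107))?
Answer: 43862 - 20*I*sqrt(23) ≈ 43862.0 - 95.917*I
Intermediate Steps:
d(D) = D (d(D) = 2*D - D = D)
43862 - sqrt(-9093 + d(-107)) = 43862 - sqrt(-9093 - 107) = 43862 - sqrt(-9200) = 43862 - 20*I*sqrt(23)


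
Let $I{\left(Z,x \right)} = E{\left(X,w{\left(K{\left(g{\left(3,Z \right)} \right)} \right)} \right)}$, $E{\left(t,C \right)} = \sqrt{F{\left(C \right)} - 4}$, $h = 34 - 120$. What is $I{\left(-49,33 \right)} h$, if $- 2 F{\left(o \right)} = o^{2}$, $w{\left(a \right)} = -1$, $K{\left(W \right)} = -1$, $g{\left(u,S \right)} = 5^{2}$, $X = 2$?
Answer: $- 129 i \sqrt{2} \approx - 182.43 i$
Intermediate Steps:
$h = -86$
$g{\left(u,S \right)} = 25$
$F{\left(o \right)} = - \frac{o^{2}}{2}$
$E{\left(t,C \right)} = \sqrt{-4 - \frac{C^{2}}{2}}$ ($E{\left(t,C \right)} = \sqrt{- \frac{C^{2}}{2} - 4} = \sqrt{-4 - \frac{C^{2}}{2}}$)
$I{\left(Z,x \right)} = \frac{3 i \sqrt{2}}{2}$ ($I{\left(Z,x \right)} = \frac{\sqrt{-16 - 2 \left(-1\right)^{2}}}{2} = \frac{\sqrt{-16 - 2}}{2} = \frac{\sqrt{-18}}{2} = \frac{3 i \sqrt{2}}{2}$)
$I{\left(-49,33 \right)} h = \frac{3 i \sqrt{2}}{2} \left(-86\right) = - 129 i \sqrt{2}$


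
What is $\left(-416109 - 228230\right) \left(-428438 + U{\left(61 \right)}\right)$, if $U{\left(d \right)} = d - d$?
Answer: $276059312482$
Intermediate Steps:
$U{\left(d \right)} = 0$
$\left(-416109 - 228230\right) \left(-428438 + U{\left(61 \right)}\right) = \left(-416109 - 228230\right) \left(-428438 + 0\right) = \left(-644339\right) \left(-428438\right) = 276059312482$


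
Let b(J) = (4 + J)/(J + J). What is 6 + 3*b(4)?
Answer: 9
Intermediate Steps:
b(J) = (4 + J)/(2*J) (b(J) = (4 + J)/((2*J)) = (4 + J)*(1/(2*J)) = (4 + J)/(2*J))
6 + 3*b(4) = 6 + 3*((½)*(4 + 4)/4) = 6 + 3*((½)*(¼)*8) = 6 + 3*1 = 6 + 3 = 9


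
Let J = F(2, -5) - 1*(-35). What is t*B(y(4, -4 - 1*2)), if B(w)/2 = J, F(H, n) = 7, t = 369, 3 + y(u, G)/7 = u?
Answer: 30996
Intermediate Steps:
y(u, G) = -21 + 7*u
J = 42 (J = 7 - 1*(-35) = 7 + 35 = 42)
B(w) = 84 (B(w) = 2*42 = 84)
t*B(y(4, -4 - 1*2)) = 369*84 = 30996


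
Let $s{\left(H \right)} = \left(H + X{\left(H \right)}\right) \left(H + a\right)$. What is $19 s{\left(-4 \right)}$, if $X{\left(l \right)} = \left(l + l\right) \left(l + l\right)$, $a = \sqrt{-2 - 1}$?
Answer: $-4560 + 1140 i \sqrt{3} \approx -4560.0 + 1974.5 i$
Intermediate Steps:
$a = i \sqrt{3}$ ($a = \sqrt{-3} = i \sqrt{3} \approx 1.732 i$)
$X{\left(l \right)} = 4 l^{2}$ ($X{\left(l \right)} = 2 l 2 l = 4 l^{2}$)
$s{\left(H \right)} = \left(H + 4 H^{2}\right) \left(H + i \sqrt{3}\right)$
$19 s{\left(-4 \right)} = 19 \left(- 4 \left(-4 + 4 \left(-4\right)^{2} + i \sqrt{3} + 4 i \left(-4\right) \sqrt{3}\right)\right) = 19 \left(- 4 \left(-4 + 4 \cdot 16 + i \sqrt{3} - 16 i \sqrt{3}\right)\right) = 19 \left(- 4 \left(-4 + 64 + i \sqrt{3} - 16 i \sqrt{3}\right)\right) = 19 \left(- 4 \left(60 - 15 i \sqrt{3}\right)\right) = 19 \left(-240 + 60 i \sqrt{3}\right) = -4560 + 1140 i \sqrt{3}$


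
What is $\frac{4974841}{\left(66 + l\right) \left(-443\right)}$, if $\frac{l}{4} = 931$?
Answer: $- \frac{4974841}{1678970} \approx -2.963$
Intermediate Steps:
$l = 3724$ ($l = 4 \cdot 931 = 3724$)
$\frac{4974841}{\left(66 + l\right) \left(-443\right)} = \frac{4974841}{\left(66 + 3724\right) \left(-443\right)} = \frac{4974841}{3790 \left(-443\right)} = \frac{4974841}{-1678970} = 4974841 \left(- \frac{1}{1678970}\right) = - \frac{4974841}{1678970}$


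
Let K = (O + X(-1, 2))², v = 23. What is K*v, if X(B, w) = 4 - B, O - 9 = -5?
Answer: 1863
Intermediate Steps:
O = 4 (O = 9 - 5 = 4)
K = 81 (K = (4 + (4 - 1*(-1)))² = (4 + (4 + 1))² = (4 + 5)² = 9² = 81)
K*v = 81*23 = 1863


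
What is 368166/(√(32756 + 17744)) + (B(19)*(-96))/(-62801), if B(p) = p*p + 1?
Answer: 34752/62801 + 184083*√505/2525 ≈ 1638.9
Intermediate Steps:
B(p) = 1 + p² (B(p) = p² + 1 = 1 + p²)
368166/(√(32756 + 17744)) + (B(19)*(-96))/(-62801) = 368166/(√(32756 + 17744)) + ((1 + 19²)*(-96))/(-62801) = 368166/(√50500) + ((1 + 361)*(-96))*(-1/62801) = 368166/((10*√505)) + (362*(-96))*(-1/62801) = 368166*(√505/5050) - 34752*(-1/62801) = 184083*√505/2525 + 34752/62801 = 34752/62801 + 184083*√505/2525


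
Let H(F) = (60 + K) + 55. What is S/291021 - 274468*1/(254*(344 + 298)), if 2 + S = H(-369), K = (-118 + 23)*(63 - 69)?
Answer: -6647048032/3954684369 ≈ -1.6808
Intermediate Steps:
K = 570 (K = -95*(-6) = 570)
H(F) = 685 (H(F) = (60 + 570) + 55 = 630 + 55 = 685)
S = 683 (S = -2 + 685 = 683)
S/291021 - 274468*1/(254*(344 + 298)) = 683/291021 - 274468*1/(254*(344 + 298)) = 683*(1/291021) - 274468/(254*642) = 683/291021 - 274468/163068 = 683/291021 - 274468*1/163068 = 683/291021 - 68617/40767 = -6647048032/3954684369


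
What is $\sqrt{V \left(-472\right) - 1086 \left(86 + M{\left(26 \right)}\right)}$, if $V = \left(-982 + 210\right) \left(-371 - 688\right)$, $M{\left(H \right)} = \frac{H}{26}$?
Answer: $i \sqrt{385977138} \approx 19646.0 i$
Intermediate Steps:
$M{\left(H \right)} = \frac{H}{26}$ ($M{\left(H \right)} = H \frac{1}{26} = \frac{H}{26}$)
$V = 817548$ ($V = \left(-772\right) \left(-1059\right) = 817548$)
$\sqrt{V \left(-472\right) - 1086 \left(86 + M{\left(26 \right)}\right)} = \sqrt{817548 \left(-472\right) - 1086 \left(86 + \frac{1}{26} \cdot 26\right)} = \sqrt{-385882656 - 1086 \left(86 + 1\right)} = \sqrt{-385882656 - 94482} = \sqrt{-385977138} = i \sqrt{385977138}$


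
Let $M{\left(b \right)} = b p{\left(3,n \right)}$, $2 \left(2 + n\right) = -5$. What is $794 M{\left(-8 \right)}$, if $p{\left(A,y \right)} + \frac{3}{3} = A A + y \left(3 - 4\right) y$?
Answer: $77812$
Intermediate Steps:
$n = - \frac{9}{2}$ ($n = -2 + \frac{1}{2} \left(-5\right) = -2 - \frac{5}{2} = - \frac{9}{2} \approx -4.5$)
$p{\left(A,y \right)} = -1 + A^{2} - y^{2}$ ($p{\left(A,y \right)} = -1 + \left(A A + y \left(3 - 4\right) y\right) = -1 + \left(A^{2} + y \left(-1\right) y\right) = -1 + \left(A^{2} + - y y\right) = -1 + \left(A^{2} - y^{2}\right) = -1 + A^{2} - y^{2}$)
$M{\left(b \right)} = - \frac{49 b}{4}$ ($M{\left(b \right)} = b \left(-1 + 3^{2} - \left(- \frac{9}{2}\right)^{2}\right) = b \left(-1 + 9 - \frac{81}{4}\right) = b \left(- \frac{49}{4}\right) = - \frac{49 b}{4}$)
$794 M{\left(-8 \right)} = 794 \left(\left(- \frac{49}{4}\right) \left(-8\right)\right) = 794 \cdot 98 = 77812$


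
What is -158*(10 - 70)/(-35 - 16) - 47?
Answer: -3959/17 ≈ -232.88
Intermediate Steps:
-158*(10 - 70)/(-35 - 16) - 47 = -(-9480)/(-51) - 47 = -(-9480)*(-1)/51 - 47 = -158*20/17 - 47 = -3160/17 - 47 = -3959/17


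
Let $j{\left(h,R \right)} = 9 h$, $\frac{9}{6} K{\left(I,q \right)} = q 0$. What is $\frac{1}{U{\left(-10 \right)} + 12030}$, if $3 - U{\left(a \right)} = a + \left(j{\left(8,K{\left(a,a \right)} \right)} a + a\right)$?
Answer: $\frac{1}{12773} \approx 7.829 \cdot 10^{-5}$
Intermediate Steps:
$K{\left(I,q \right)} = 0$ ($K{\left(I,q \right)} = \frac{2 q 0}{3} = \frac{2}{3} \cdot 0 = 0$)
$U{\left(a \right)} = 3 - 74 a$ ($U{\left(a \right)} = 3 - \left(a + \left(9 \cdot 8 a + a\right)\right) = 3 - \left(a + \left(72 a + a\right)\right) = 3 - \left(a + 73 a\right) = 3 - 74 a$)
$\frac{1}{U{\left(-10 \right)} + 12030} = \frac{1}{\left(3 - -740\right) + 12030} = \frac{1}{\left(3 + 740\right) + 12030} = \frac{1}{743 + 12030} = \frac{1}{12773}$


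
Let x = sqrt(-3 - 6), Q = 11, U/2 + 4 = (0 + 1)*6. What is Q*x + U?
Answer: 4 + 33*I ≈ 4.0 + 33.0*I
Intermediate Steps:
U = 4 (U = -8 + 2*((0 + 1)*6) = -8 + 2*(1*6) = -8 + 2*6 = -8 + 12 = 4)
x = 3*I (x = sqrt(-9) = 3*I ≈ 3.0*I)
Q*x + U = 11*(3*I) + 4 = 33*I + 4 = 4 + 33*I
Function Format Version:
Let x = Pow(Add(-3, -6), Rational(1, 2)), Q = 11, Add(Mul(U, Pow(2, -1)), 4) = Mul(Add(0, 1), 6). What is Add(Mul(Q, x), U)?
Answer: Add(4, Mul(33, I)) ≈ Add(4.0000, Mul(33.000, I))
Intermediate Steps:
U = 4 (U = Add(-8, Mul(2, Mul(Add(0, 1), 6))) = Add(-8, Mul(2, Mul(1, 6))) = Add(-8, Mul(2, 6)) = Add(-8, 12) = 4)
x = Mul(3, I) (x = Pow(-9, Rational(1, 2)) = Mul(3, I) ≈ Mul(3.0000, I))
Add(Mul(Q, x), U) = Add(Mul(11, Mul(3, I)), 4) = Add(Mul(33, I), 4) = Add(4, Mul(33, I))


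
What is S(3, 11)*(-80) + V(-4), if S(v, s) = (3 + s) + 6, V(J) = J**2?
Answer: -1584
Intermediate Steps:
S(v, s) = 9 + s
S(3, 11)*(-80) + V(-4) = (9 + 11)*(-80) + (-4)**2 = 20*(-80) + 16 = -1600 + 16 = -1584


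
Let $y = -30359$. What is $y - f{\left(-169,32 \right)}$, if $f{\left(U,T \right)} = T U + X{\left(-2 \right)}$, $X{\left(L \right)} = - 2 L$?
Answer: $-24955$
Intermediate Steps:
$f{\left(U,T \right)} = 4 + T U$ ($f{\left(U,T \right)} = T U - -4 = T U + 4 = 4 + T U$)
$y - f{\left(-169,32 \right)} = -30359 - \left(4 + 32 \left(-169\right)\right) = -30359 - \left(4 - 5408\right) = -30359 - -5404 = -30359 + 5404 = -24955$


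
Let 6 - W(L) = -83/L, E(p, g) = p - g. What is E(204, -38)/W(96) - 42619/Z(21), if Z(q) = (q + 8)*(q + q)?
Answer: 210655/802662 ≈ 0.26245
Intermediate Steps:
Z(q) = 2*q*(8 + q) (Z(q) = (8 + q)*(2*q) = 2*q*(8 + q))
W(L) = 6 + 83/L (W(L) = 6 - (-83)/L = 6 + 83/L)
E(204, -38)/W(96) - 42619/Z(21) = (204 - 1*(-38))/(6 + 83/96) - 42619*1/(42*(8 + 21)) = (204 + 38)/(6 + 83*(1/96)) - 42619/(2*21*29) = 242/(6 + 83/96) - 42619/1218 = 242/(659/96) - 42619*1/1218 = 242*(96/659) - 42619/1218 = 23232/659 - 42619/1218 = 210655/802662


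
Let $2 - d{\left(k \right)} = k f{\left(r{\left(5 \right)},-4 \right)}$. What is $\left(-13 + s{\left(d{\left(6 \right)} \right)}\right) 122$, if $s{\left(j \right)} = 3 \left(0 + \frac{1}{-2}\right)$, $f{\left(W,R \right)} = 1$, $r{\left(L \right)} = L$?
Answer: $-1769$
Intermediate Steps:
$d{\left(k \right)} = 2 - k$ ($d{\left(k \right)} = 2 - k 1 = 2 - k$)
$s{\left(j \right)} = - \frac{3}{2}$ ($s{\left(j \right)} = 3 \left(0 - \frac{1}{2}\right) = 3 \left(- \frac{1}{2}\right) = - \frac{3}{2}$)
$\left(-13 + s{\left(d{\left(6 \right)} \right)}\right) 122 = \left(-13 - \frac{3}{2}\right) 122 = \left(- \frac{29}{2}\right) 122 = -1769$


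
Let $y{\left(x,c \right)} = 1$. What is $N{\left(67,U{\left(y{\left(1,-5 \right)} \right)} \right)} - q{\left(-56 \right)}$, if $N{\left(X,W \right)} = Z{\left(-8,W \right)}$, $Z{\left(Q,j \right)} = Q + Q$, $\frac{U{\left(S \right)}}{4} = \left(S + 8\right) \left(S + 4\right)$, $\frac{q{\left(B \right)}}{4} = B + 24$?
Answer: $112$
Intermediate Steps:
$q{\left(B \right)} = 96 + 4 B$ ($q{\left(B \right)} = 4 \left(B + 24\right) = 4 \left(24 + B\right) = 96 + 4 B$)
$U{\left(S \right)} = 4 \left(4 + S\right) \left(8 + S\right)$ ($U{\left(S \right)} = 4 \left(S + 8\right) \left(S + 4\right) = 4 \left(8 + S\right) \left(4 + S\right) = 4 \left(4 + S\right) \left(8 + S\right)$)
$Z{\left(Q,j \right)} = 2 Q$
$N{\left(X,W \right)} = -16$ ($N{\left(X,W \right)} = 2 \left(-8\right) = -16$)
$N{\left(67,U{\left(y{\left(1,-5 \right)} \right)} \right)} - q{\left(-56 \right)} = -16 - \left(96 + 4 \left(-56\right)\right) = -16 - \left(96 - 224\right) = -16 - -128 = -16 + 128 = 112$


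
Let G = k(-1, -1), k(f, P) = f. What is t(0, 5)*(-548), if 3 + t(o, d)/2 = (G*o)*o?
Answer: 3288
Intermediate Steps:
G = -1
t(o, d) = -6 - 2*o² (t(o, d) = -6 + 2*((-o)*o) = -6 + 2*(-o²) = -6 - 2*o²)
t(0, 5)*(-548) = (-6 - 2*0²)*(-548) = (-6 - 2*0)*(-548) = (-6 + 0)*(-548) = -6*(-548) = 3288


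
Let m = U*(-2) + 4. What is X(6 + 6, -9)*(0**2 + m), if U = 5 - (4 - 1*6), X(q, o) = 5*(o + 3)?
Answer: 300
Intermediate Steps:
X(q, o) = 15 + 5*o (X(q, o) = 5*(3 + o) = 15 + 5*o)
U = 7 (U = 5 - (4 - 6) = 5 - 1*(-2) = 5 + 2 = 7)
m = -10 (m = 7*(-2) + 4 = -14 + 4 = -10)
X(6 + 6, -9)*(0**2 + m) = (15 + 5*(-9))*(0**2 - 10) = (15 - 45)*(0 - 10) = -30*(-10) = 300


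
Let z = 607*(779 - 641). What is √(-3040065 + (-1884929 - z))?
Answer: 2*I*√1252190 ≈ 2238.0*I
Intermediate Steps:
z = 83766 (z = 607*138 = 83766)
√(-3040065 + (-1884929 - z)) = √(-3040065 + (-1884929 - 1*83766)) = √(-3040065 + (-1884929 - 83766)) = √(-3040065 - 1968695) = √(-5008760) = 2*I*√1252190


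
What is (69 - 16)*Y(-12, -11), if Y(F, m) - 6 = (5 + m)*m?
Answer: 3816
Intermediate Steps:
Y(F, m) = 6 + m*(5 + m) (Y(F, m) = 6 + (5 + m)*m = 6 + m*(5 + m))
(69 - 16)*Y(-12, -11) = (69 - 16)*(6 + (-11)² + 5*(-11)) = 53*(6 + 121 - 55) = 53*72 = 3816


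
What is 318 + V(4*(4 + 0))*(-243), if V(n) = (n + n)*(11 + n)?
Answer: -209634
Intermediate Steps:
V(n) = 2*n*(11 + n) (V(n) = (2*n)*(11 + n) = 2*n*(11 + n))
318 + V(4*(4 + 0))*(-243) = 318 + (2*(4*(4 + 0))*(11 + 4*(4 + 0)))*(-243) = 318 + (2*(4*4)*(11 + 4*4))*(-243) = 318 + (2*16*(11 + 16))*(-243) = 318 + (2*16*27)*(-243) = 318 + 864*(-243) = 318 - 209952 = -209634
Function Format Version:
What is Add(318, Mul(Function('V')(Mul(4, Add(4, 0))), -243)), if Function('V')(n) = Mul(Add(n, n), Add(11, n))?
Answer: -209634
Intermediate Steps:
Function('V')(n) = Mul(2, n, Add(11, n)) (Function('V')(n) = Mul(Mul(2, n), Add(11, n)) = Mul(2, n, Add(11, n)))
Add(318, Mul(Function('V')(Mul(4, Add(4, 0))), -243)) = Add(318, Mul(Mul(2, Mul(4, Add(4, 0)), Add(11, Mul(4, Add(4, 0)))), -243)) = Add(318, Mul(Mul(2, Mul(4, 4), Add(11, Mul(4, 4))), -243)) = Add(318, Mul(Mul(2, 16, Add(11, 16)), -243)) = Add(318, Mul(Mul(2, 16, 27), -243)) = Add(318, Mul(864, -243)) = Add(318, -209952) = -209634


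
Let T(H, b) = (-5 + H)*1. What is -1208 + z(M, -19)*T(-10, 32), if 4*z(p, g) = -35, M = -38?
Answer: -4307/4 ≈ -1076.8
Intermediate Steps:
z(p, g) = -35/4 (z(p, g) = (¼)*(-35) = -35/4)
T(H, b) = -5 + H
-1208 + z(M, -19)*T(-10, 32) = -1208 - 35*(-5 - 10)/4 = -1208 - 35/4*(-15) = -1208 + 525/4 = -4307/4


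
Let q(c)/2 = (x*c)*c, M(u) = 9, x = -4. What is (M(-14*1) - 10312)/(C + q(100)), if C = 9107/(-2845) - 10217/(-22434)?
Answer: 657586193190/5106153639073 ≈ 0.12878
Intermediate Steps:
q(c) = -8*c² (q(c) = 2*((-4*c)*c) = 2*(-4*c²) = -8*c²)
C = -175239073/63824730 (C = 9107*(-1/2845) - 10217*(-1/22434) = -9107/2845 + 10217/22434 = -175239073/63824730 ≈ -2.7456)
(M(-14*1) - 10312)/(C + q(100)) = (9 - 10312)/(-175239073/63824730 - 8*100²) = -10303/(-175239073/63824730 - 8*10000) = -10303/(-175239073/63824730 - 80000) = -10303/(-5106153639073/63824730) = -10303*(-63824730/5106153639073) = 657586193190/5106153639073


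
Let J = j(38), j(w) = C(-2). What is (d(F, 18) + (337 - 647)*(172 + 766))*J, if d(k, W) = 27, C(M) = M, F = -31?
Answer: 581506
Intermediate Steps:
j(w) = -2
J = -2
(d(F, 18) + (337 - 647)*(172 + 766))*J = (27 + (337 - 647)*(172 + 766))*(-2) = (27 - 310*938)*(-2) = (27 - 290780)*(-2) = -290753*(-2) = 581506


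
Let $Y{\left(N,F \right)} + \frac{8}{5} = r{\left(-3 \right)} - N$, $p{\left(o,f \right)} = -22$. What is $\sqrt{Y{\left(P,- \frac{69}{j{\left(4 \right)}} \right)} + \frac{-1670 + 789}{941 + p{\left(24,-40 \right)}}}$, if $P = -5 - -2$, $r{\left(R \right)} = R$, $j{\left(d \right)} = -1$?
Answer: $\frac{i \sqrt{54023415}}{4595} \approx 1.5996 i$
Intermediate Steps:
$P = -3$ ($P = -5 + 2 = -3$)
$Y{\left(N,F \right)} = - \frac{23}{5} - N$ ($Y{\left(N,F \right)} = - \frac{8}{5} - \left(3 + N\right) = - \frac{23}{5} - N$)
$\sqrt{Y{\left(P,- \frac{69}{j{\left(4 \right)}} \right)} + \frac{-1670 + 789}{941 + p{\left(24,-40 \right)}}} = \sqrt{\left(- \frac{23}{5} - -3\right) + \frac{-1670 + 789}{941 - 22}} = \sqrt{\left(- \frac{23}{5} + 3\right) - \frac{881}{919}} = \sqrt{- \frac{8}{5} - \frac{881}{919}} = \sqrt{- \frac{11757}{4595}} = \frac{i \sqrt{54023415}}{4595}$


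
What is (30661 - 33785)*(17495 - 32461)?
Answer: 46753784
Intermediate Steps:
(30661 - 33785)*(17495 - 32461) = -3124*(-14966) = 46753784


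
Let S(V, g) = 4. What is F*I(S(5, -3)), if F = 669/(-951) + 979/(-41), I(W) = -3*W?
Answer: 3833832/12997 ≈ 294.98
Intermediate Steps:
F = -319486/12997 (F = 669*(-1/951) + 979*(-1/41) = -223/317 - 979/41 = -319486/12997 ≈ -24.582)
F*I(S(5, -3)) = -(-958458)*4/12997 = -319486/12997*(-12) = 3833832/12997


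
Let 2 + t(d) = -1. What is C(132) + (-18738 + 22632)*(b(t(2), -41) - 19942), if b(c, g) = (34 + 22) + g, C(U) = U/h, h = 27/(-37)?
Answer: -698363270/9 ≈ -7.7596e+7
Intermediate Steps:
h = -27/37 (h = 27*(-1/37) = -27/37 ≈ -0.72973)
t(d) = -3 (t(d) = -2 - 1 = -3)
C(U) = -37*U/27 (C(U) = U/(-27/37) = U*(-37/27) = -37*U/27)
b(c, g) = 56 + g
C(132) + (-18738 + 22632)*(b(t(2), -41) - 19942) = -37/27*132 + (-18738 + 22632)*((56 - 41) - 19942) = -1628/9 + 3894*(15 - 19942) = -1628/9 + 3894*(-19927) = -1628/9 - 77595738 = -698363270/9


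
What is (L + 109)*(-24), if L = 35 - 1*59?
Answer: -2040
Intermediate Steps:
L = -24 (L = 35 - 59 = -24)
(L + 109)*(-24) = (-24 + 109)*(-24) = 85*(-24) = -2040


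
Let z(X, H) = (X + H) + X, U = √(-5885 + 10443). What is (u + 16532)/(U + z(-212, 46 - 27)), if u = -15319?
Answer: -491265/159467 - 1213*√4558/159467 ≈ -3.5942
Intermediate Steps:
U = √4558 ≈ 67.513
z(X, H) = H + 2*X (z(X, H) = (H + X) + X = H + 2*X)
(u + 16532)/(U + z(-212, 46 - 27)) = (-15319 + 16532)/(√4558 + ((46 - 27) + 2*(-212))) = 1213/(√4558 + (19 - 424)) = 1213/(√4558 - 405) = 1213/(-405 + √4558)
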